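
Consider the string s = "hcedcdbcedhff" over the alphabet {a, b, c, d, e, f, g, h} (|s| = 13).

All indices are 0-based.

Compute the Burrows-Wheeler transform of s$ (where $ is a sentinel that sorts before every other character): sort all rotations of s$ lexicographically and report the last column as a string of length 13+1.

fddhbceeccfh$d

rank  rotation        last
    0  $hcedcdbcedhff  f
    1  bcedhff$hcedcd  d
    2  cdbcedhff$hced  d
    3  cedcdbcedhff$h  h
    4  cedhff$hcedcdb  b
    5  dbcedhff$hcedc  c
    6  dcdbcedhff$hce  e
    7  dhff$hcedcdbce  e
    8  edcdbcedhff$hc  c
    9  edhff$hcedcdbc  c
   10  f$hcedcdbcedhf  f
   11  ff$hcedcdbcedh  h
   12  hcedcdbcedhff$  $
   13  hff$hcedcdbced  d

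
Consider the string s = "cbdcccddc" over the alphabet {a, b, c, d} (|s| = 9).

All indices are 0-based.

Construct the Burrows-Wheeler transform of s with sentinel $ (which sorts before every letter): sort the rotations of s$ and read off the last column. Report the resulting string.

ccd$dccdbc

rank  rotation    last
    0  $cbdcccddc  c
    1  bdcccddc$c  c
    2  c$cbdcccdd  d
    3  cbdcccddc$  $
    4  cccddc$cbd  d
    5  ccddc$cbdc  c
    6  cddc$cbdcc  c
    7  dc$cbdcccd  d
    8  dcccddc$cb  b
    9  ddc$cbdccc  c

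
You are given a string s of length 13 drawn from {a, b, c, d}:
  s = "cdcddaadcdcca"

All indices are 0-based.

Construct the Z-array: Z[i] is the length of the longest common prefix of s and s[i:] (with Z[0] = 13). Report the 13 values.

Z[0]=13
i=1: i≥r, start 0; Z[1]=0
i=2: i≥r, start 0; Z[2]=2 scan→box=[2,4)
i=3: min(r-i=1, Z[1]=0)=0; Z[3]=0
i=4: i≥r, start 0; Z[4]=0
i=5: i≥r, start 0; Z[5]=0
i=6: i≥r, start 0; Z[6]=0
i=7: i≥r, start 0; Z[7]=0
i=8: i≥r, start 0; Z[8]=3 scan→box=[8,11)
i=9: min(r-i=2, Z[1]=0)=0; Z[9]=0
i=10: min(r-i=1, Z[2]=2)=1; Z[10]=1
i=11: i≥r, start 0; Z[11]=1 scan→box=[11,12)
i=12: i≥r, start 0; Z[12]=0

[13, 0, 2, 0, 0, 0, 0, 0, 3, 0, 1, 1, 0]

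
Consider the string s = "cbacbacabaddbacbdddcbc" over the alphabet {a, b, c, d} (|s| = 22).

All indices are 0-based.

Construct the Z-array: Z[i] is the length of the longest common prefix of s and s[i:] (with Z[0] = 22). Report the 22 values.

[22, 0, 0, 4, 0, 0, 1, 0, 0, 0, 0, 0, 0, 0, 2, 0, 0, 0, 0, 2, 0, 1]

Z[0]=22
i=1: i≥r, start 0; Z[1]=0
i=2: i≥r, start 0; Z[2]=0
i=3: i≥r, start 0; Z[3]=4 grow→box=[3,7)
i=4: min(r-i=3, Z[1]=0)=0; Z[4]=0
i=5: min(r-i=2, Z[2]=0)=0; Z[5]=0
i=6: min(r-i=1, Z[3]=4)=1; Z[6]=1
i=7: i≥r, start 0; Z[7]=0
i=8: i≥r, start 0; Z[8]=0
i=9: i≥r, start 0; Z[9]=0
i=10: i≥r, start 0; Z[10]=0
i=11: i≥r, start 0; Z[11]=0
i=12: i≥r, start 0; Z[12]=0
i=13: i≥r, start 0; Z[13]=0
i=14: i≥r, start 0; Z[14]=2 grow→box=[14,16)
i=15: min(r-i=1, Z[1]=0)=0; Z[15]=0
i=16: i≥r, start 0; Z[16]=0
i=17: i≥r, start 0; Z[17]=0
i=18: i≥r, start 0; Z[18]=0
i=19: i≥r, start 0; Z[19]=2 grow→box=[19,21)
i=20: min(r-i=1, Z[1]=0)=0; Z[20]=0
i=21: i≥r, start 0; Z[21]=1 grow→box=[21,22)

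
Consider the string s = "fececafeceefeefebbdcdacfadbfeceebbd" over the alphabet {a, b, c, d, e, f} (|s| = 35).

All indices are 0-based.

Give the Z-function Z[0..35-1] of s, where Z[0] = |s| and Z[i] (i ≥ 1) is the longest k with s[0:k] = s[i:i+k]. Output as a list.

[35, 0, 0, 0, 0, 0, 4, 0, 0, 0, 0, 2, 0, 0, 2, 0, 0, 0, 0, 0, 0, 0, 0, 1, 0, 0, 0, 4, 0, 0, 0, 0, 0, 0, 0]

Z[0]=35
i=1: fresh scan; Z[1]=0
i=2: fresh scan; Z[2]=0
i=3: fresh scan; Z[3]=0
i=4: fresh scan; Z[4]=0
i=5: fresh scan; Z[5]=0
i=6: fresh scan; Z[6]=4 scan→box=[6,10)
i=7: min(r-i=3, Z[1]=0)=0; Z[7]=0
i=8: min(r-i=2, Z[2]=0)=0; Z[8]=0
i=9: min(r-i=1, Z[3]=0)=0; Z[9]=0
i=10: fresh scan; Z[10]=0
i=11: fresh scan; Z[11]=2 scan→box=[11,13)
i=12: min(r-i=1, Z[1]=0)=0; Z[12]=0
i=13: fresh scan; Z[13]=0
i=14: fresh scan; Z[14]=2 scan→box=[14,16)
i=15: min(r-i=1, Z[1]=0)=0; Z[15]=0
i=16: fresh scan; Z[16]=0
i=17: fresh scan; Z[17]=0
i=18: fresh scan; Z[18]=0
i=19: fresh scan; Z[19]=0
i=20: fresh scan; Z[20]=0
i=21: fresh scan; Z[21]=0
i=22: fresh scan; Z[22]=0
i=23: fresh scan; Z[23]=1 scan→box=[23,24)
i=24: fresh scan; Z[24]=0
i=25: fresh scan; Z[25]=0
i=26: fresh scan; Z[26]=0
i=27: fresh scan; Z[27]=4 scan→box=[27,31)
i=28: min(r-i=3, Z[1]=0)=0; Z[28]=0
i=29: min(r-i=2, Z[2]=0)=0; Z[29]=0
i=30: min(r-i=1, Z[3]=0)=0; Z[30]=0
i=31: fresh scan; Z[31]=0
i=32: fresh scan; Z[32]=0
i=33: fresh scan; Z[33]=0
i=34: fresh scan; Z[34]=0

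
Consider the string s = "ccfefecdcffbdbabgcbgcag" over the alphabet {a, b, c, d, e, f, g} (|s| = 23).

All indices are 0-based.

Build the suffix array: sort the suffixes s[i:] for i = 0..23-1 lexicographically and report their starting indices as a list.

rank | idx | suffix
   0 |  14 | abgcbgcag
   1 |  21 | ag
   2 |  13 | babgcbgcag
   3 |  11 | bdbabgcbgcag
   4 |  18 | bgcag
   5 |  15 | bgcbgcag
   6 |  20 | cag
   7 |  17 | cbgcag
   8 |   0 | ccfefecdcffbdbabgcbgcag
   9 |   6 | cdcffbdbabgcbgcag
  10 |   1 | cfefecdcffbdbabgcbgcag
  11 |   8 | cffbdbabgcbgcag
  12 |  12 | dbabgcbgcag
  13 |   7 | dcffbdbabgcbgcag
  14 |   5 | ecdcffbdbabgcbgcag
  15 |   3 | efecdcffbdbabgcbgcag
  16 |  10 | fbdbabgcbgcag
  17 |   4 | fecdcffbdbabgcbgcag
  18 |   2 | fefecdcffbdbabgcbgcag
  19 |   9 | ffbdbabgcbgcag
  20 |  22 | g
  21 |  19 | gcag
  22 |  16 | gcbgcag

[14, 21, 13, 11, 18, 15, 20, 17, 0, 6, 1, 8, 12, 7, 5, 3, 10, 4, 2, 9, 22, 19, 16]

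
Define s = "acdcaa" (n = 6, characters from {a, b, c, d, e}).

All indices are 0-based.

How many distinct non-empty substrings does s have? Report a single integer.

18

rank→(start, suffix):
  0 → (5, 'a')
  1 → (4, 'aa')
  2 → (0, 'acdcaa')
  3 → (3, 'caa')
  4 → (1, 'cdcaa')
  5 → (2, 'dcaa')

SA = [5, 4, 0, 3, 1, 2]
i: (SA[i-1],SA[i]) lcp shared
  1: (5,4) 1 'a'
  2: (4,0) 1 'a'
  3: (0,3) 0 ''
  4: (3,1) 1 'c'
  5: (1,2) 0 ''

n(n+1)/2 = 6·7/2 = 21
Σ LCP = 0 + 1 + 1 + 0 + 1 + 0 = 3
distinct = 21 − 3 = 18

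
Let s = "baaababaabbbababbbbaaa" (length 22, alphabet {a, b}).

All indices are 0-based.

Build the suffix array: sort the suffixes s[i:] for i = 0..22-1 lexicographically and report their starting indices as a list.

rank→(start, suffix):
  0 → (21, 'a')
  1 → (20, 'aa')
  2 → (19, 'aaa')
  3 → (1, 'aaababaabbbababbbbaaa')
  4 → (2, 'aababaabbbababbbbaaa')
  5 → (7, 'aabbbababbbbaaa')
  6 → (5, 'abaabbbababbbbaaa')
  7 → (3, 'ababaabbbababbbbaaa')
  8 → (12, 'ababbbbaaa')
  9 → (8, 'abbbababbbbaaa')
  10 → (14, 'abbbbaaa')
  11 → (18, 'baaa')
  12 → (0, 'baaababaabbbababbbbaaa')
  13 → (6, 'baabbbababbbbaaa')
  14 → (4, 'babaabbbababbbbaaa')
  15 → (11, 'bababbbbaaa')
  16 → (13, 'babbbbaaa')
  17 → (17, 'bbaaa')
  18 → (10, 'bbababbbbaaa')
  19 → (16, 'bbbaaa')
  20 → (9, 'bbbababbbbaaa')
  21 → (15, 'bbbbaaa')

[21, 20, 19, 1, 2, 7, 5, 3, 12, 8, 14, 18, 0, 6, 4, 11, 13, 17, 10, 16, 9, 15]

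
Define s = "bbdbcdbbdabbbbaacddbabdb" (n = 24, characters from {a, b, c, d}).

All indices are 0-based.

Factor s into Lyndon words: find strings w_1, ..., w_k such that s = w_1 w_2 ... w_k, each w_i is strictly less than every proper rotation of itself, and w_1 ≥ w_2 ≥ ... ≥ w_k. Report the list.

emit factor 1: 'bbdbcd' (i=0, period=6)
emit factor 2: 'bbd' (i=6, period=3)
emit factor 3: 'abbbb' (i=9, period=5)
emit factor 4: 'aacddbabdb' (i=14, period=10)

["bbdbcd", "bbd", "abbbb", "aacddbabdb"]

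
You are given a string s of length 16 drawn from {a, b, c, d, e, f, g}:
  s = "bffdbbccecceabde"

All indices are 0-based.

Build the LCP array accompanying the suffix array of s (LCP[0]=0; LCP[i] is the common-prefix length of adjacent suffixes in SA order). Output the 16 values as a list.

[0, 0, 1, 1, 1, 0, 3, 1, 2, 0, 1, 0, 1, 1, 0, 1]

rank | idx | suffix
   0 |  12 | abde
   1 |   4 | bbccecceabde
   2 |   5 | bccecceabde
   3 |  13 | bde
   4 |   0 | bffdbbccecceabde
   5 |   9 | cceabde
   6 |   6 | ccecceabde
   7 |  10 | ceabde
   8 |   7 | cecceabde
   9 |   3 | dbbccecceabde
  10 |  14 | de
  11 |  15 | e
  12 |  11 | eabde
  13 |   8 | ecceabde
  14 |   2 | fdbbccecceabde
  15 |   1 | ffdbbccecceabde

SA = [12, 4, 5, 13, 0, 9, 6, 10, 7, 3, 14, 15, 11, 8, 2, 1]
rank  pair      lcp
   1  s[12:],s[4:]  0  ''
   2  s[4:],s[5:]  1  'b'
   3  s[5:],s[13:]  1  'b'
   4  s[13:],s[0:]  1  'b'
   5  s[0:],s[9:]  0  ''
   6  s[9:],s[6:]  3  'cce'
   7  s[6:],s[10:]  1  'c'
   8  s[10:],s[7:]  2  'ce'
   9  s[7:],s[3:]  0  ''
  10  s[3:],s[14:]  1  'd'
  11  s[14:],s[15:]  0  ''
  12  s[15:],s[11:]  1  'e'
  13  s[11:],s[8:]  1  'e'
  14  s[8:],s[2:]  0  ''
  15  s[2:],s[1:]  1  'f'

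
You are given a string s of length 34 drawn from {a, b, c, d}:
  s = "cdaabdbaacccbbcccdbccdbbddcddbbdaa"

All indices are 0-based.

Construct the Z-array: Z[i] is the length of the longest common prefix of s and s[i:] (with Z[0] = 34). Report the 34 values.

[34, 0, 0, 0, 0, 0, 0, 0, 0, 1, 1, 1, 0, 0, 1, 1, 2, 0, 0, 1, 2, 0, 0, 0, 0, 0, 2, 0, 0, 0, 0, 0, 0, 0]

Z[0]=34
i=1: i≥r, start 0; Z[1]=0
i=2: i≥r, start 0; Z[2]=0
i=3: i≥r, start 0; Z[3]=0
i=4: i≥r, start 0; Z[4]=0
i=5: i≥r, start 0; Z[5]=0
i=6: i≥r, start 0; Z[6]=0
i=7: i≥r, start 0; Z[7]=0
i=8: i≥r, start 0; Z[8]=0
i=9: i≥r, start 0; Z[9]=1 grow→box=[9,10)
i=10: i≥r, start 0; Z[10]=1 grow→box=[10,11)
i=11: i≥r, start 0; Z[11]=1 grow→box=[11,12)
i=12: i≥r, start 0; Z[12]=0
i=13: i≥r, start 0; Z[13]=0
i=14: i≥r, start 0; Z[14]=1 grow→box=[14,15)
i=15: i≥r, start 0; Z[15]=1 grow→box=[15,16)
i=16: i≥r, start 0; Z[16]=2 grow→box=[16,18)
i=17: min(r-i=1, Z[1]=0)=0; Z[17]=0
i=18: i≥r, start 0; Z[18]=0
i=19: i≥r, start 0; Z[19]=1 grow→box=[19,20)
i=20: i≥r, start 0; Z[20]=2 grow→box=[20,22)
i=21: min(r-i=1, Z[1]=0)=0; Z[21]=0
i=22: i≥r, start 0; Z[22]=0
i=23: i≥r, start 0; Z[23]=0
i=24: i≥r, start 0; Z[24]=0
i=25: i≥r, start 0; Z[25]=0
i=26: i≥r, start 0; Z[26]=2 grow→box=[26,28)
i=27: min(r-i=1, Z[1]=0)=0; Z[27]=0
i=28: i≥r, start 0; Z[28]=0
i=29: i≥r, start 0; Z[29]=0
i=30: i≥r, start 0; Z[30]=0
i=31: i≥r, start 0; Z[31]=0
i=32: i≥r, start 0; Z[32]=0
i=33: i≥r, start 0; Z[33]=0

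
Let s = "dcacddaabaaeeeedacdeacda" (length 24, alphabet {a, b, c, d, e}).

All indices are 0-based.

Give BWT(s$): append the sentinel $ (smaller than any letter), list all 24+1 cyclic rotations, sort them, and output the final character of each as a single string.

rank  rotation                   last
    0  $dcacddaabaaeeeedacdeacda  a
    1  a$dcacddaabaaeeeedacdeacd  d
    2  aabaaeeeedacdeacda$dcacdd  d
    3  aaeeeedacdeacda$dcacddaab  b
    4  abaaeeeedacdeacda$dcacdda  a
    5  acda$dcacddaabaaeeeedacde  e
    6  acddaabaaeeeedacdeacda$dc  c
    7  acdeacda$dcacddaabaaeeeed  d
    8  aeeeedacdeacda$dcacddaaba  a
    9  baaeeeedacdeacda$dcacddaa  a
   10  cacddaabaaeeeedacdeacda$d  d
   11  cda$dcacddaabaaeeeedacdea  a
   12  cddaabaaeeeedacdeacda$dca  a
   13  cdeacda$dcacddaabaaeeeeda  a
   14  da$dcacddaabaaeeeedacdeac  c
   15  daabaaeeeedacdeacda$dcacd  d
   16  dacdeacda$dcacddaabaaeeee  e
   17  dcacddaabaaeeeedacdeacda$  $
   18  ddaabaaeeeedacdeacda$dcac  c
   19  deacda$dcacddaabaaeeeedac  c
   20  eacda$dcacddaabaaeeeedacd  d
   21  edacdeacda$dcacddaabaaeee  e
   22  eedacdeacda$dcacddaabaaee  e
   23  eeedacdeacda$dcacddaabaae  e
   24  eeeedacdeacda$dcacddaabaa  a

addbaecdaadaaacde$ccdeeea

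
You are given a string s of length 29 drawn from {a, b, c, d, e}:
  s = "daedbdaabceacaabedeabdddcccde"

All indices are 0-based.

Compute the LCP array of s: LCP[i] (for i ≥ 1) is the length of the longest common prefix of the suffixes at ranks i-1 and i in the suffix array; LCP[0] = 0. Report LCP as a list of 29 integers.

[0, 3, 1, 2, 2, 1, 1, 0, 1, 2, 1, 0, 1, 2, 1, 1, 0, 2, 1, 1, 1, 2, 1, 2, 0, 1, 2, 1, 2]

rank→(start, suffix):
  0 → (6, 'aabceacaabedeabdddcccde')
  1 → (13, 'aabedeabdddcccde')
  2 → (7, 'abceacaabedeabdddcccde')
  3 → (19, 'abdddcccde')
  4 → (14, 'abedeabdddcccde')
  5 → (11, 'acaabedeabdddcccde')
  6 → (1, 'aedbdaabceacaabedeabdddcccde')
  7 → (8, 'bceacaabedeabdddcccde')
  8 → (4, 'bdaabceacaabedeabdddcccde')
  9 → (20, 'bdddcccde')
  10 → (15, 'bedeabdddcccde')
  11 → (12, 'caabedeabdddcccde')
  12 → (24, 'cccde')
  13 → (25, 'ccde')
  14 → (26, 'cde')
  15 → (9, 'ceacaabedeabdddcccde')
  16 → (5, 'daabceacaabedeabdddcccde')
  17 → (0, 'daedbdaabceacaabedeabdddcccde')
  18 → (3, 'dbdaabceacaabedeabdddcccde')
  19 → (23, 'dcccde')
  20 → (22, 'ddcccde')
  21 → (21, 'dddcccde')
  22 → (27, 'de')
  23 → (17, 'deabdddcccde')
  24 → (28, 'e')
  25 → (18, 'eabdddcccde')
  26 → (10, 'eacaabedeabdddcccde')
  27 → (2, 'edbdaabceacaabedeabdddcccde')
  28 → (16, 'edeabdddcccde')

SA = [6, 13, 7, 19, 14, 11, 1, 8, 4, 20, 15, 12, 24, 25, 26, 9, 5, 0, 3, 23, 22, 21, 27, 17, 28, 18, 10, 2, 16]
[i] adj suffixes → lcp
  [1] 6/13 → 3 ('aab')
  [2] 13/7 → 1 ('a')
  [3] 7/19 → 2 ('ab')
  [4] 19/14 → 2 ('ab')
  [5] 14/11 → 1 ('a')
  [6] 11/1 → 1 ('a')
  [7] 1/8 → 0 ('')
  [8] 8/4 → 1 ('b')
  [9] 4/20 → 2 ('bd')
  [10] 20/15 → 1 ('b')
  [11] 15/12 → 0 ('')
  [12] 12/24 → 1 ('c')
  [13] 24/25 → 2 ('cc')
  [14] 25/26 → 1 ('c')
  [15] 26/9 → 1 ('c')
  [16] 9/5 → 0 ('')
  [17] 5/0 → 2 ('da')
  [18] 0/3 → 1 ('d')
  [19] 3/23 → 1 ('d')
  [20] 23/22 → 1 ('d')
  [21] 22/21 → 2 ('dd')
  [22] 21/27 → 1 ('d')
  [23] 27/17 → 2 ('de')
  [24] 17/28 → 0 ('')
  [25] 28/18 → 1 ('e')
  [26] 18/10 → 2 ('ea')
  [27] 10/2 → 1 ('e')
  [28] 2/16 → 2 ('ed')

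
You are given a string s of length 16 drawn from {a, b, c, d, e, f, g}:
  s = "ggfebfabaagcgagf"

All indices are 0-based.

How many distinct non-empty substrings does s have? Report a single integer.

124

rank | idx | suffix
   0 |   8 | aagcgagf
   1 |   6 | abaagcgagf
   2 |   9 | agcgagf
   3 |  13 | agf
   4 |   7 | baagcgagf
   5 |   4 | bfabaagcgagf
   6 |  11 | cgagf
   7 |   3 | ebfabaagcgagf
   8 |  15 | f
   9 |   5 | fabaagcgagf
  10 |   2 | febfabaagcgagf
  11 |  12 | gagf
  12 |  10 | gcgagf
  13 |  14 | gf
  14 |   1 | gfebfabaagcgagf
  15 |   0 | ggfebfabaagcgagf

SA = [8, 6, 9, 13, 7, 4, 11, 3, 15, 5, 2, 12, 10, 14, 1, 0]
i: (SA[i-1],SA[i]) lcp shared
  1: (8,6) 1 'a'
  2: (6,9) 1 'a'
  3: (9,13) 2 'ag'
  4: (13,7) 0 ''
  5: (7,4) 1 'b'
  6: (4,11) 0 ''
  7: (11,3) 0 ''
  8: (3,15) 0 ''
  9: (15,5) 1 'f'
  10: (5,2) 1 'f'
  11: (2,12) 0 ''
  12: (12,10) 1 'g'
  13: (10,14) 1 'g'
  14: (14,1) 2 'gf'
  15: (1,0) 1 'g'

n(n+1)/2 = 16·17/2 = 136
Σ LCP = 0 + 1 + 1 + 2 + 0 + 1 + 0 + 0 + 0 + 1 + 1 + 0 + 1 + 1 + 2 + 1 = 12
distinct = 136 − 12 = 124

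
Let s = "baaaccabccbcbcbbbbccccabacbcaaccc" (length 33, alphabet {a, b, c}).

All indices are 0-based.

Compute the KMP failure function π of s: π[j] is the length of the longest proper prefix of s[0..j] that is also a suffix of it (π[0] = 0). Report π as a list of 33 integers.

π[0] = 0
j=1 s[j]='a': π[1]=0 (border '')
j=2 s[j]='a': π[2]=0 (border '')
j=3 s[j]='a': π[3]=0 (border '')
j=4 s[j]='c': π[4]=0 (border '')
j=5 s[j]='c': π[5]=0 (border '')
j=6 s[j]='a': π[6]=0 (border '')
j=7 s[j]='b': π[7]=1 (border 'b')
j=8 s[j]='c': k: 1→0; π[8]=0 (border '')
j=9 s[j]='c': π[9]=0 (border '')
j=10 s[j]='b': π[10]=1 (border 'b')
j=11 s[j]='c': k: 1→0; π[11]=0 (border '')
j=12 s[j]='b': π[12]=1 (border 'b')
j=13 s[j]='c': k: 1→0; π[13]=0 (border '')
j=14 s[j]='b': π[14]=1 (border 'b')
j=15 s[j]='b': k: 1→0; π[15]=1 (border 'b')
j=16 s[j]='b': k: 1→0; π[16]=1 (border 'b')
j=17 s[j]='b': k: 1→0; π[17]=1 (border 'b')
j=18 s[j]='c': k: 1→0; π[18]=0 (border '')
j=19 s[j]='c': π[19]=0 (border '')
j=20 s[j]='c': π[20]=0 (border '')
j=21 s[j]='c': π[21]=0 (border '')
j=22 s[j]='a': π[22]=0 (border '')
j=23 s[j]='b': π[23]=1 (border 'b')
j=24 s[j]='a': π[24]=2 (border 'ba')
j=25 s[j]='c': k: 2→0; π[25]=0 (border '')
j=26 s[j]='b': π[26]=1 (border 'b')
j=27 s[j]='c': k: 1→0; π[27]=0 (border '')
j=28 s[j]='a': π[28]=0 (border '')
j=29 s[j]='a': π[29]=0 (border '')
j=30 s[j]='c': π[30]=0 (border '')
j=31 s[j]='c': π[31]=0 (border '')
j=32 s[j]='c': π[32]=0 (border '')

[0, 0, 0, 0, 0, 0, 0, 1, 0, 0, 1, 0, 1, 0, 1, 1, 1, 1, 0, 0, 0, 0, 0, 1, 2, 0, 1, 0, 0, 0, 0, 0, 0]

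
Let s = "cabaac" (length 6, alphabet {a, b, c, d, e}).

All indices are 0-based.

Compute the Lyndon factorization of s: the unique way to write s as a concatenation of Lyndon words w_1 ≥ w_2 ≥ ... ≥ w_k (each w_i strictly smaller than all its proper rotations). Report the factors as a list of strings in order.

emit factor 1: 'c' (i=0, period=1)
emit factor 2: 'ab' (i=1, period=2)
emit factor 3: 'aac' (i=3, period=3)

["c", "ab", "aac"]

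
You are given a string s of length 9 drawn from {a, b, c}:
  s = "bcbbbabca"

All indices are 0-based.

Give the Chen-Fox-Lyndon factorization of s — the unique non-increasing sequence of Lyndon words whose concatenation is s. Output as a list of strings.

emit factor 1: 'bc' (i=0, period=2)
emit factor 2: 'b' (i=2, period=1)
emit factor 3: 'b' (i=3, period=1)
emit factor 4: 'b' (i=4, period=1)
emit factor 5: 'abc' (i=5, period=3)
emit factor 6: 'a' (i=8, period=1)

["bc", "b", "b", "b", "abc", "a"]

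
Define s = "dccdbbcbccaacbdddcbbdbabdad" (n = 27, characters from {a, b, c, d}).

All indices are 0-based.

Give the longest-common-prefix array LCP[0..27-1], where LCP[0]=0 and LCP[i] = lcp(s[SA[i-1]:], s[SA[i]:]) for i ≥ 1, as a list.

rank→(start, suffix):
  0 → (10, 'aacbdddcbbdbabdad')
  1 → (22, 'abdad')
  2 → (11, 'acbdddcbbdbabdad')
  3 → (25, 'ad')
  4 → (21, 'babdad')
  5 → (4, 'bbcbccaacbdddcbbdbabdad')
  6 → (18, 'bbdbabdad')
  7 → (5, 'bcbccaacbdddcbbdbabdad')
  8 → (7, 'bccaacbdddcbbdbabdad')
  9 → (23, 'bdad')
  10 → (19, 'bdbabdad')
  11 → (13, 'bdddcbbdbabdad')
  12 → (9, 'caacbdddcbbdbabdad')
  13 → (17, 'cbbdbabdad')
  14 → (6, 'cbccaacbdddcbbdbabdad')
  15 → (12, 'cbdddcbbdbabdad')
  16 → (8, 'ccaacbdddcbbdbabdad')
  17 → (1, 'ccdbbcbccaacbdddcbbdbabdad')
  18 → (2, 'cdbbcbccaacbdddcbbdbabdad')
  19 → (26, 'd')
  20 → (24, 'dad')
  21 → (20, 'dbabdad')
  22 → (3, 'dbbcbccaacbdddcbbdbabdad')
  23 → (16, 'dcbbdbabdad')
  24 → (0, 'dccdbbcbccaacbdddcbbdbabdad')
  25 → (15, 'ddcbbdbabdad')
  26 → (14, 'dddcbbdbabdad')

SA = [10, 22, 11, 25, 21, 4, 18, 5, 7, 23, 19, 13, 9, 17, 6, 12, 8, 1, 2, 26, 24, 20, 3, 16, 0, 15, 14]
[i] adj suffixes → lcp
  [1] 10/22 → 1 ('a')
  [2] 22/11 → 1 ('a')
  [3] 11/25 → 1 ('a')
  [4] 25/21 → 0 ('')
  [5] 21/4 → 1 ('b')
  [6] 4/18 → 2 ('bb')
  [7] 18/5 → 1 ('b')
  [8] 5/7 → 2 ('bc')
  [9] 7/23 → 1 ('b')
  [10] 23/19 → 2 ('bd')
  [11] 19/13 → 2 ('bd')
  [12] 13/9 → 0 ('')
  [13] 9/17 → 1 ('c')
  [14] 17/6 → 2 ('cb')
  [15] 6/12 → 2 ('cb')
  [16] 12/8 → 1 ('c')
  [17] 8/1 → 2 ('cc')
  [18] 1/2 → 1 ('c')
  [19] 2/26 → 0 ('')
  [20] 26/24 → 1 ('d')
  [21] 24/20 → 1 ('d')
  [22] 20/3 → 2 ('db')
  [23] 3/16 → 1 ('d')
  [24] 16/0 → 2 ('dc')
  [25] 0/15 → 1 ('d')
  [26] 15/14 → 2 ('dd')

[0, 1, 1, 1, 0, 1, 2, 1, 2, 1, 2, 2, 0, 1, 2, 2, 1, 2, 1, 0, 1, 1, 2, 1, 2, 1, 2]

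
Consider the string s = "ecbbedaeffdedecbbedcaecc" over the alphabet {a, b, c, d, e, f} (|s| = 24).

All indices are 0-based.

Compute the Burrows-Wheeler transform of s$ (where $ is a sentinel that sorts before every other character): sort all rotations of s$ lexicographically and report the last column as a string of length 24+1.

ccdccbbcdeeeeeef$dabbdafe

rank  rotation                   last
    0  $ecbbedaeffdedecbbedcaecc  c
    1  aecc$ecbbedaeffdedecbbedc  c
    2  aeffdedecbbedcaecc$ecbbed  d
    3  bbedaeffdedecbbedcaecc$ec  c
    4  bbedcaecc$ecbbedaeffdedec  c
    5  bedaeffdedecbbedcaecc$ecb  b
    6  bedcaecc$ecbbedaeffdedecb  b
    7  c$ecbbedaeffdedecbbedcaec  c
    8  caecc$ecbbedaeffdedecbbed  d
    9  cbbedaeffdedecbbedcaecc$e  e
   10  cbbedcaecc$ecbbedaeffdede  e
   11  cc$ecbbedaeffdedecbbedcae  e
   12  daeffdedecbbedcaecc$ecbbe  e
   13  dcaecc$ecbbedaeffdedecbbe  e
   14  decbbedcaecc$ecbbedaeffde  e
   15  dedecbbedcaecc$ecbbedaeff  f
   16  ecbbedaeffdedecbbedcaecc$  $
   17  ecbbedcaecc$ecbbedaeffded  d
   18  ecc$ecbbedaeffdedecbbedca  a
   19  edaeffdedecbbedcaecc$ecbb  b
   20  edcaecc$ecbbedaeffdedecbb  b
   21  edecbbedcaecc$ecbbedaeffd  d
   22  effdedecbbedcaecc$ecbbeda  a
   23  fdedecbbedcaecc$ecbbedaef  f
   24  ffdedecbbedcaecc$ecbbedae  e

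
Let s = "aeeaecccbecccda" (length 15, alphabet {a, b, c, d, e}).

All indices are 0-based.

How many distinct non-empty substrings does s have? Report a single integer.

rank→(start, suffix):
  0 → (14, 'a')
  1 → (3, 'aecccbecccda')
  2 → (0, 'aeeaecccbecccda')
  3 → (8, 'becccda')
  4 → (7, 'cbecccda')
  5 → (6, 'ccbecccda')
  6 → (5, 'cccbecccda')
  7 → (10, 'cccda')
  8 → (11, 'ccda')
  9 → (12, 'cda')
  10 → (13, 'da')
  11 → (2, 'eaecccbecccda')
  12 → (4, 'ecccbecccda')
  13 → (9, 'ecccda')
  14 → (1, 'eeaecccbecccda')

SA = [14, 3, 0, 8, 7, 6, 5, 10, 11, 12, 13, 2, 4, 9, 1]
rank  pair      lcp
   1  s[14:],s[3:]  1  'a'
   2  s[3:],s[0:]  2  'ae'
   3  s[0:],s[8:]  0  ''
   4  s[8:],s[7:]  0  ''
   5  s[7:],s[6:]  1  'c'
   6  s[6:],s[5:]  2  'cc'
   7  s[5:],s[10:]  3  'ccc'
   8  s[10:],s[11:]  2  'cc'
   9  s[11:],s[12:]  1  'c'
  10  s[12:],s[13:]  0  ''
  11  s[13:],s[2:]  0  ''
  12  s[2:],s[4:]  1  'e'
  13  s[4:],s[9:]  4  'eccc'
  14  s[9:],s[1:]  1  'e'

n(n+1)/2 = 15·16/2 = 120
Σ LCP = 0 + 1 + 2 + 0 + 0 + 1 + 2 + 3 + 2 + 1 + 0 + 0 + 1 + 4 + 1 = 18
distinct = 120 − 18 = 102

102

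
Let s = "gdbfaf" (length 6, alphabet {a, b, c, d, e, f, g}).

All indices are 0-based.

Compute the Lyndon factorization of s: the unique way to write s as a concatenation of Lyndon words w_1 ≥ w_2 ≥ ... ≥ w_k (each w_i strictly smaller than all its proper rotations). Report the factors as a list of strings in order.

emit factor 1: 'g' (i=0, period=1)
emit factor 2: 'd' (i=1, period=1)
emit factor 3: 'bf' (i=2, period=2)
emit factor 4: 'af' (i=4, period=2)

["g", "d", "bf", "af"]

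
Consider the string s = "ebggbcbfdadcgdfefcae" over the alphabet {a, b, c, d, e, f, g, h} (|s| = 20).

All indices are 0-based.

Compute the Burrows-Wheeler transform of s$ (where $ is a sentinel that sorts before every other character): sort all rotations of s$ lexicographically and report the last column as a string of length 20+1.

edcgcefbdfaga$febdgcb

rank  rotation               last
    0  $ebggbcbfdadcgdfefcae  e
    1  adcgdfefcae$ebggbcbfd  d
    2  ae$ebggbcbfdadcgdfefc  c
    3  bcbfdadcgdfefcae$ebgg  g
    4  bfdadcgdfefcae$ebggbc  c
    5  bggbcbfdadcgdfefcae$e  e
    6  cae$ebggbcbfdadcgdfef  f
    7  cbfdadcgdfefcae$ebggb  b
    8  cgdfefcae$ebggbcbfdad  d
    9  dadcgdfefcae$ebggbcbf  f
   10  dcgdfefcae$ebggbcbfda  a
   11  dfefcae$ebggbcbfdadcg  g
   12  e$ebggbcbfdadcgdfefca  a
   13  ebggbcbfdadcgdfefcae$  $
   14  efcae$ebggbcbfdadcgdf  f
   15  fcae$ebggbcbfdadcgdfe  e
   16  fdadcgdfefcae$ebggbcb  b
   17  fefcae$ebggbcbfdadcgd  d
   18  gbcbfdadcgdfefcae$ebg  g
   19  gdfefcae$ebggbcbfdadc  c
   20  ggbcbfdadcgdfefcae$eb  b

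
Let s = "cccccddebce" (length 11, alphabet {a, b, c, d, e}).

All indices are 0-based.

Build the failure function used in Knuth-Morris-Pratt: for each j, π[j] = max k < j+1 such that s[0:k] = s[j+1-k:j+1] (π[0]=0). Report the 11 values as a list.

π[0] = 0
j=1 s[j]='c': π[1]=1 (border 'c')
j=2 s[j]='c': π[2]=2 (border 'cc')
j=3 s[j]='c': π[3]=3 (border 'ccc')
j=4 s[j]='c': π[4]=4 (border 'cccc')
j=5 s[j]='d': k: 4→3→2→1→0; π[5]=0 (border '')
j=6 s[j]='d': π[6]=0 (border '')
j=7 s[j]='e': π[7]=0 (border '')
j=8 s[j]='b': π[8]=0 (border '')
j=9 s[j]='c': π[9]=1 (border 'c')
j=10 s[j]='e': k: 1→0; π[10]=0 (border '')

[0, 1, 2, 3, 4, 0, 0, 0, 0, 1, 0]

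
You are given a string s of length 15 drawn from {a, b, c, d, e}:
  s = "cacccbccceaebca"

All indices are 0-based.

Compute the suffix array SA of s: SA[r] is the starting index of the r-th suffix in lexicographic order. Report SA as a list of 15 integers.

[14, 1, 10, 12, 5, 13, 0, 4, 3, 2, 6, 7, 8, 9, 11]

rank→(start, suffix):
  0 → (14, 'a')
  1 → (1, 'acccbccceaebca')
  2 → (10, 'aebca')
  3 → (12, 'bca')
  4 → (5, 'bccceaebca')
  5 → (13, 'ca')
  6 → (0, 'cacccbccceaebca')
  7 → (4, 'cbccceaebca')
  8 → (3, 'ccbccceaebca')
  9 → (2, 'cccbccceaebca')
  10 → (6, 'ccceaebca')
  11 → (7, 'cceaebca')
  12 → (8, 'ceaebca')
  13 → (9, 'eaebca')
  14 → (11, 'ebca')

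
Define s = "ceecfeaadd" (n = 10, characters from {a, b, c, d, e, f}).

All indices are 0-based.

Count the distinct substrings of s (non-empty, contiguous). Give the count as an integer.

rank | idx | suffix
   0 |   6 | aadd
   1 |   7 | add
   2 |   0 | ceecfeaadd
   3 |   3 | cfeaadd
   4 |   9 | d
   5 |   8 | dd
   6 |   5 | eaadd
   7 |   2 | ecfeaadd
   8 |   1 | eecfeaadd
   9 |   4 | feaadd

SA = [6, 7, 0, 3, 9, 8, 5, 2, 1, 4]
rank  pair      lcp
   1  s[6:],s[7:]  1  'a'
   2  s[7:],s[0:]  0  ''
   3  s[0:],s[3:]  1  'c'
   4  s[3:],s[9:]  0  ''
   5  s[9:],s[8:]  1  'd'
   6  s[8:],s[5:]  0  ''
   7  s[5:],s[2:]  1  'e'
   8  s[2:],s[1:]  1  'e'
   9  s[1:],s[4:]  0  ''

n(n+1)/2 = 10·11/2 = 55
Σ LCP = 0 + 1 + 0 + 1 + 0 + 1 + 0 + 1 + 1 + 0 = 5
distinct = 55 − 5 = 50

50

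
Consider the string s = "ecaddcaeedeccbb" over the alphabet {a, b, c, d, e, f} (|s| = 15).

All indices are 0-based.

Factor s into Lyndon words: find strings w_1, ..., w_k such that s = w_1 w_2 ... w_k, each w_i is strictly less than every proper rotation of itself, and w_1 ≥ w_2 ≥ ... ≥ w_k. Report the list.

["e", "c", "addcaeedeccbb"]

emit factor 1: 'e' (i=0, period=1)
emit factor 2: 'c' (i=1, period=1)
emit factor 3: 'addcaeedeccbb' (i=2, period=13)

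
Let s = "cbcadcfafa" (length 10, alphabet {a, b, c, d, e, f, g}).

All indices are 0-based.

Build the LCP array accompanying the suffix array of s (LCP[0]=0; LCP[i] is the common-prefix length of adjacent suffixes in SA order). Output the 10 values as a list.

[0, 1, 1, 0, 0, 1, 1, 0, 0, 2]

rank→(start, suffix):
  0 → (9, 'a')
  1 → (3, 'adcfafa')
  2 → (7, 'afa')
  3 → (1, 'bcadcfafa')
  4 → (2, 'cadcfafa')
  5 → (0, 'cbcadcfafa')
  6 → (5, 'cfafa')
  7 → (4, 'dcfafa')
  8 → (8, 'fa')
  9 → (6, 'fafa')

SA = [9, 3, 7, 1, 2, 0, 5, 4, 8, 6]
rank  pair      lcp
   1  s[9:],s[3:]  1  'a'
   2  s[3:],s[7:]  1  'a'
   3  s[7:],s[1:]  0  ''
   4  s[1:],s[2:]  0  ''
   5  s[2:],s[0:]  1  'c'
   6  s[0:],s[5:]  1  'c'
   7  s[5:],s[4:]  0  ''
   8  s[4:],s[8:]  0  ''
   9  s[8:],s[6:]  2  'fa'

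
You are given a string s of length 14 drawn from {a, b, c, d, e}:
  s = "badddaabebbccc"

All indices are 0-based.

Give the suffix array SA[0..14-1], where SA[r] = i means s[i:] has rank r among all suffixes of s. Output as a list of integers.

sorted suffixes:
  #0 SA[0]=5  'aabebbccc'
  #1 SA[1]=6  'abebbccc'
  #2 SA[2]=1  'adddaabebbccc'
  #3 SA[3]=0  'badddaabebbccc'
  #4 SA[4]=9  'bbccc'
  #5 SA[5]=10  'bccc'
  #6 SA[6]=7  'bebbccc'
  #7 SA[7]=13  'c'
  #8 SA[8]=12  'cc'
  #9 SA[9]=11  'ccc'
  #10 SA[10]=4  'daabebbccc'
  #11 SA[11]=3  'ddaabebbccc'
  #12 SA[12]=2  'dddaabebbccc'
  #13 SA[13]=8  'ebbccc'

[5, 6, 1, 0, 9, 10, 7, 13, 12, 11, 4, 3, 2, 8]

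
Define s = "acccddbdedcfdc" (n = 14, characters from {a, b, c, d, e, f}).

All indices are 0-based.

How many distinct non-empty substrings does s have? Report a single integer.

95

rank | idx | suffix
   0 |   0 | acccddbdedcfdc
   1 |   6 | bdedcfdc
   2 |  13 | c
   3 |   1 | cccddbdedcfdc
   4 |   2 | ccddbdedcfdc
   5 |   3 | cddbdedcfdc
   6 |  10 | cfdc
   7 |   5 | dbdedcfdc
   8 |  12 | dc
   9 |   9 | dcfdc
  10 |   4 | ddbdedcfdc
  11 |   7 | dedcfdc
  12 |   8 | edcfdc
  13 |  11 | fdc

SA = [0, 6, 13, 1, 2, 3, 10, 5, 12, 9, 4, 7, 8, 11]
rank  pair      lcp
   1  s[0:],s[6:]  0  ''
   2  s[6:],s[13:]  0  ''
   3  s[13:],s[1:]  1  'c'
   4  s[1:],s[2:]  2  'cc'
   5  s[2:],s[3:]  1  'c'
   6  s[3:],s[10:]  1  'c'
   7  s[10:],s[5:]  0  ''
   8  s[5:],s[12:]  1  'd'
   9  s[12:],s[9:]  2  'dc'
  10  s[9:],s[4:]  1  'd'
  11  s[4:],s[7:]  1  'd'
  12  s[7:],s[8:]  0  ''
  13  s[8:],s[11:]  0  ''

n(n+1)/2 = 14·15/2 = 105
Σ LCP = 0 + 0 + 0 + 1 + 2 + 1 + 1 + 0 + 1 + 2 + 1 + 1 + 0 + 0 = 10
distinct = 105 − 10 = 95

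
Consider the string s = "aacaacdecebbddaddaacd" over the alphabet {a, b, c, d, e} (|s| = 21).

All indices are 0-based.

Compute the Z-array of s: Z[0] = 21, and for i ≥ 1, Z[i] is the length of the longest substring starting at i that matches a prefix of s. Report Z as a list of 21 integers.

[21, 1, 0, 3, 1, 0, 0, 0, 0, 0, 0, 0, 0, 0, 1, 0, 0, 3, 1, 0, 0]

Z[0]=21
i=1: fresh scan; Z[1]=1 grow→box=[1,2)
i=2: fresh scan; Z[2]=0
i=3: fresh scan; Z[3]=3 grow→box=[3,6)
i=4: min(r-i=2, Z[1]=1)=1; Z[4]=1
i=5: min(r-i=1, Z[2]=0)=0; Z[5]=0
i=6: fresh scan; Z[6]=0
i=7: fresh scan; Z[7]=0
i=8: fresh scan; Z[8]=0
i=9: fresh scan; Z[9]=0
i=10: fresh scan; Z[10]=0
i=11: fresh scan; Z[11]=0
i=12: fresh scan; Z[12]=0
i=13: fresh scan; Z[13]=0
i=14: fresh scan; Z[14]=1 grow→box=[14,15)
i=15: fresh scan; Z[15]=0
i=16: fresh scan; Z[16]=0
i=17: fresh scan; Z[17]=3 grow→box=[17,20)
i=18: min(r-i=2, Z[1]=1)=1; Z[18]=1
i=19: min(r-i=1, Z[2]=0)=0; Z[19]=0
i=20: fresh scan; Z[20]=0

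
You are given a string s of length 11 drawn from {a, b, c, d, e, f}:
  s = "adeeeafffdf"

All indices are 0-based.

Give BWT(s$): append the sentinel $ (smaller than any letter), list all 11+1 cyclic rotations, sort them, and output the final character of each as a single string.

rank  rotation      last
    0  $adeeeafffdf  f
    1  adeeeafffdf$  $
    2  afffdf$adeee  e
    3  deeeafffdf$a  a
    4  df$adeeeafff  f
    5  eafffdf$adee  e
    6  eeafffdf$ade  e
    7  eeeafffdf$ad  d
    8  f$adeeeafffd  d
    9  fdf$adeeeaff  f
   10  ffdf$adeeeaf  f
   11  fffdf$adeeea  a

f$eafeeddffa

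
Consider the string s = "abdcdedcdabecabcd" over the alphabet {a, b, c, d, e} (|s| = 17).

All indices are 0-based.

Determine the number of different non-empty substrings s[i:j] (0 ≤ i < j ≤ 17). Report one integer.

rank | idx | suffix
   0 |  13 | abcd
   1 |   0 | abdcdedcdabecabcd
   2 |   9 | abecabcd
   3 |  14 | bcd
   4 |   1 | bdcdedcdabecabcd
   5 |  10 | becabcd
   6 |  12 | cabcd
   7 |  15 | cd
   8 |   7 | cdabecabcd
   9 |   3 | cdedcdabecabcd
  10 |  16 | d
  11 |   8 | dabecabcd
  12 |   6 | dcdabecabcd
  13 |   2 | dcdedcdabecabcd
  14 |   4 | dedcdabecabcd
  15 |  11 | ecabcd
  16 |   5 | edcdabecabcd

SA = [13, 0, 9, 14, 1, 10, 12, 15, 7, 3, 16, 8, 6, 2, 4, 11, 5]
rank  pair      lcp
   1  s[13:],s[0:]  2  'ab'
   2  s[0:],s[9:]  2  'ab'
   3  s[9:],s[14:]  0  ''
   4  s[14:],s[1:]  1  'b'
   5  s[1:],s[10:]  1  'b'
   6  s[10:],s[12:]  0  ''
   7  s[12:],s[15:]  1  'c'
   8  s[15:],s[7:]  2  'cd'
   9  s[7:],s[3:]  2  'cd'
  10  s[3:],s[16:]  0  ''
  11  s[16:],s[8:]  1  'd'
  12  s[8:],s[6:]  1  'd'
  13  s[6:],s[2:]  3  'dcd'
  14  s[2:],s[4:]  1  'd'
  15  s[4:],s[11:]  0  ''
  16  s[11:],s[5:]  1  'e'

n(n+1)/2 = 17·18/2 = 153
Σ LCP = 0 + 2 + 2 + 0 + 1 + 1 + 0 + 1 + 2 + 2 + 0 + 1 + 1 + 3 + 1 + 0 + 1 = 18
distinct = 153 − 18 = 135

135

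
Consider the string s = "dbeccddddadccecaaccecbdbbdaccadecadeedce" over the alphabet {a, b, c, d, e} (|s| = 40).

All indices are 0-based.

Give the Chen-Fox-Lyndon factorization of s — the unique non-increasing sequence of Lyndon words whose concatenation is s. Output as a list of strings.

emit factor 1: 'd' (i=0, period=1)
emit factor 2: 'beccdddd' (i=1, period=8)
emit factor 3: 'adccec' (i=9, period=6)
emit factor 4: 'aaccecbdbbdaccadecadeedce' (i=15, period=25)

["d", "beccdddd", "adccec", "aaccecbdbbdaccadecadeedce"]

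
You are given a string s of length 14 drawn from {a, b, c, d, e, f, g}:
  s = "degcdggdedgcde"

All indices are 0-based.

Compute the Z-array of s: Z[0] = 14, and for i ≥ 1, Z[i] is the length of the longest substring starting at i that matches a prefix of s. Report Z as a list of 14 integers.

Z[0]=14
i=1: i≥r, start 0; Z[1]=0
i=2: i≥r, start 0; Z[2]=0
i=3: i≥r, start 0; Z[3]=0
i=4: i≥r, start 0; Z[4]=1 grow→box=[4,5)
i=5: i≥r, start 0; Z[5]=0
i=6: i≥r, start 0; Z[6]=0
i=7: i≥r, start 0; Z[7]=2 grow→box=[7,9)
i=8: min(r-i=1, Z[1]=0)=0; Z[8]=0
i=9: i≥r, start 0; Z[9]=1 grow→box=[9,10)
i=10: i≥r, start 0; Z[10]=0
i=11: i≥r, start 0; Z[11]=0
i=12: i≥r, start 0; Z[12]=2 grow→box=[12,14)
i=13: min(r-i=1, Z[1]=0)=0; Z[13]=0

[14, 0, 0, 0, 1, 0, 0, 2, 0, 1, 0, 0, 2, 0]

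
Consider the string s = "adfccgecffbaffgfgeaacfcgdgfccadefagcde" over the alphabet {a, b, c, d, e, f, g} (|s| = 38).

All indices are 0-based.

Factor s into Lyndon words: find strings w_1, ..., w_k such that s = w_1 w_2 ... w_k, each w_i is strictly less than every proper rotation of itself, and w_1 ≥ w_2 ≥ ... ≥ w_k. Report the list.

emit factor 1: 'adfccgecffbaffgfge' (i=0, period=18)
emit factor 2: 'aacfcgdgfccadefagcde' (i=18, period=20)

["adfccgecffbaffgfge", "aacfcgdgfccadefagcde"]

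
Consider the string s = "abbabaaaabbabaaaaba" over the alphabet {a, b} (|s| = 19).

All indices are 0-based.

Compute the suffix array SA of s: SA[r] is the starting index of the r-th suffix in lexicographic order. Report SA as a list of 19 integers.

[18, 13, 5, 14, 6, 15, 7, 16, 11, 3, 8, 0, 17, 12, 4, 10, 2, 9, 1]

sorted suffixes:
  #0 SA[0]=18  'a'
  #1 SA[1]=13  'aaaaba'
  #2 SA[2]=5  'aaaabbabaaaaba'
  #3 SA[3]=14  'aaaba'
  #4 SA[4]=6  'aaabbabaaaaba'
  #5 SA[5]=15  'aaba'
  #6 SA[6]=7  'aabbabaaaaba'
  #7 SA[7]=16  'aba'
  #8 SA[8]=11  'abaaaaba'
  #9 SA[9]=3  'abaaaabbabaaaaba'
  #10 SA[10]=8  'abbabaaaaba'
  #11 SA[11]=0  'abbabaaaabbabaaaaba'
  #12 SA[12]=17  'ba'
  #13 SA[13]=12  'baaaaba'
  #14 SA[14]=4  'baaaabbabaaaaba'
  #15 SA[15]=10  'babaaaaba'
  #16 SA[16]=2  'babaaaabbabaaaaba'
  #17 SA[17]=9  'bbabaaaaba'
  #18 SA[18]=1  'bbabaaaabbabaaaaba'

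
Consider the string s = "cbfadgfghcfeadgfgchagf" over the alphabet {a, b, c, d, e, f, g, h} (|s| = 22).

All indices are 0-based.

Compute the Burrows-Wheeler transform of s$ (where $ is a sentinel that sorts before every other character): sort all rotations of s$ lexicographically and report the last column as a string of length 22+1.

rank  rotation                 last
    0  $cbfadgfghcfeadgfgchagf  f
    1  adgfgchagf$cbfadgfghcfe  e
    2  adgfghcfeadgfgchagf$cbf  f
    3  agf$cbfadgfghcfeadgfgch  h
    4  bfadgfghcfeadgfgchagf$c  c
    5  cbfadgfghcfeadgfgchagf$  $
    6  cfeadgfgchagf$cbfadgfgh  h
    7  chagf$cbfadgfghcfeadgfg  g
    8  dgfgchagf$cbfadgfghcfea  a
    9  dgfghcfeadgfgchagf$cbfa  a
   10  eadgfgchagf$cbfadgfghcf  f
   11  f$cbfadgfghcfeadgfgchag  g
   12  fadgfghcfeadgfgchagf$cb  b
   13  feadgfgchagf$cbfadgfghc  c
   14  fgchagf$cbfadgfghcfeadg  g
   15  fghcfeadgfgchagf$cbfadg  g
   16  gchagf$cbfadgfghcfeadgf  f
   17  gf$cbfadgfghcfeadgfgcha  a
   18  gfgchagf$cbfadgfghcfead  d
   19  gfghcfeadgfgchagf$cbfad  d
   20  ghcfeadgfgchagf$cbfadgf  f
   21  hagf$cbfadgfghcfeadgfgc  c
   22  hcfeadgfgchagf$cbfadgfg  g

fefhc$hgaafgbcggfaddfcg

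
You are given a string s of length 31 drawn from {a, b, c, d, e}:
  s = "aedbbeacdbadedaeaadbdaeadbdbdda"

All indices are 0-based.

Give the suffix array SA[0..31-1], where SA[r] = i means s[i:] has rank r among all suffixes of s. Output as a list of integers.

[30, 16, 6, 17, 23, 10, 14, 21, 0, 9, 3, 19, 25, 27, 4, 7, 29, 13, 20, 8, 2, 18, 24, 26, 28, 11, 15, 5, 22, 12, 1]

rank→(start, suffix):
  0 → (30, 'a')
  1 → (16, 'aadbdaeadbdbdda')
  2 → (6, 'acdbadedaeaadbdaeadbdbdda')
  3 → (17, 'adbdaeadbdbdda')
  4 → (23, 'adbdbdda')
  5 → (10, 'adedaeaadbdaeadbdbdda')
  6 → (14, 'aeaadbdaeadbdbdda')
  7 → (21, 'aeadbdbdda')
  8 → (0, 'aedbbeacdbadedaeaadbdaeadbdbdda')
  9 → (9, 'badedaeaadbdaeadbdbdda')
  10 → (3, 'bbeacdbadedaeaadbdaeadbdbdda')
  11 → (19, 'bdaeadbdbdda')
  12 → (25, 'bdbdda')
  13 → (27, 'bdda')
  14 → (4, 'beacdbadedaeaadbdaeadbdbdda')
  15 → (7, 'cdbadedaeaadbdaeadbdbdda')
  16 → (29, 'da')
  17 → (13, 'daeaadbdaeadbdbdda')
  18 → (20, 'daeadbdbdda')
  19 → (8, 'dbadedaeaadbdaeadbdbdda')
  20 → (2, 'dbbeacdbadedaeaadbdaeadbdbdda')
  21 → (18, 'dbdaeadbdbdda')
  22 → (24, 'dbdbdda')
  23 → (26, 'dbdda')
  24 → (28, 'dda')
  25 → (11, 'dedaeaadbdaeadbdbdda')
  26 → (15, 'eaadbdaeadbdbdda')
  27 → (5, 'eacdbadedaeaadbdaeadbdbdda')
  28 → (22, 'eadbdbdda')
  29 → (12, 'edaeaadbdaeadbdbdda')
  30 → (1, 'edbbeacdbadedaeaadbdaeadbdbdda')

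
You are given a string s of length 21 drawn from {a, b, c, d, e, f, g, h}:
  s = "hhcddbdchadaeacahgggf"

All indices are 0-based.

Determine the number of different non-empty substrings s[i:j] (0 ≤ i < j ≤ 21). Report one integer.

217

rank | idx | suffix
   0 |  13 | acahgggf
   1 |   9 | adaeacahgggf
   2 |  11 | aeacahgggf
   3 |  15 | ahgggf
   4 |   5 | bdchadaeacahgggf
   5 |  14 | cahgggf
   6 |   2 | cddbdchadaeacahgggf
   7 |   7 | chadaeacahgggf
   8 |  10 | daeacahgggf
   9 |   4 | dbdchadaeacahgggf
  10 |   6 | dchadaeacahgggf
  11 |   3 | ddbdchadaeacahgggf
  12 |  12 | eacahgggf
  13 |  20 | f
  14 |  19 | gf
  15 |  18 | ggf
  16 |  17 | gggf
  17 |   8 | hadaeacahgggf
  18 |   1 | hcddbdchadaeacahgggf
  19 |  16 | hgggf
  20 |   0 | hhcddbdchadaeacahgggf

SA = [13, 9, 11, 15, 5, 14, 2, 7, 10, 4, 6, 3, 12, 20, 19, 18, 17, 8, 1, 16, 0]
i: (SA[i-1],SA[i]) lcp shared
  1: (13,9) 1 'a'
  2: (9,11) 1 'a'
  3: (11,15) 1 'a'
  4: (15,5) 0 ''
  5: (5,14) 0 ''
  6: (14,2) 1 'c'
  7: (2,7) 1 'c'
  8: (7,10) 0 ''
  9: (10,4) 1 'd'
  10: (4,6) 1 'd'
  11: (6,3) 1 'd'
  12: (3,12) 0 ''
  13: (12,20) 0 ''
  14: (20,19) 0 ''
  15: (19,18) 1 'g'
  16: (18,17) 2 'gg'
  17: (17,8) 0 ''
  18: (8,1) 1 'h'
  19: (1,16) 1 'h'
  20: (16,0) 1 'h'

n(n+1)/2 = 21·22/2 = 231
Σ LCP = 0 + 1 + 1 + 1 + 0 + 0 + 1 + 1 + 0 + 1 + 1 + 1 + 0 + 0 + 0 + 1 + 2 + 0 + 1 + 1 + 1 = 14
distinct = 231 − 14 = 217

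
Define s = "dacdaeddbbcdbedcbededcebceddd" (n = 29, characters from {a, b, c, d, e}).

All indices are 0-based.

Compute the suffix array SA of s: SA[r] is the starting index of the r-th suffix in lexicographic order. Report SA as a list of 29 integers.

[1, 4, 8, 9, 23, 12, 16, 15, 2, 10, 21, 24, 28, 0, 3, 7, 11, 14, 20, 27, 6, 26, 18, 22, 13, 19, 5, 25, 17]

rank | idx | suffix
   0 |   1 | acdaeddbbcdbedcbededcebceddd
   1 |   4 | aeddbbcdbedcbededcebceddd
   2 |   8 | bbcdbedcbededcebceddd
   3 |   9 | bcdbedcbededcebceddd
   4 |  23 | bceddd
   5 |  12 | bedcbededcebceddd
   6 |  16 | bededcebceddd
   7 |  15 | cbededcebceddd
   8 |   2 | cdaeddbbcdbedcbededcebceddd
   9 |  10 | cdbedcbededcebceddd
  10 |  21 | cebceddd
  11 |  24 | ceddd
  12 |  28 | d
  13 |   0 | dacdaeddbbcdbedcbededcebceddd
  14 |   3 | daeddbbcdbedcbededcebceddd
  15 |   7 | dbbcdbedcbededcebceddd
  16 |  11 | dbedcbededcebceddd
  17 |  14 | dcbededcebceddd
  18 |  20 | dcebceddd
  19 |  27 | dd
  20 |   6 | ddbbcdbedcbededcebceddd
  21 |  26 | ddd
  22 |  18 | dedcebceddd
  23 |  22 | ebceddd
  24 |  13 | edcbededcebceddd
  25 |  19 | edcebceddd
  26 |   5 | eddbbcdbedcbededcebceddd
  27 |  25 | eddd
  28 |  17 | ededcebceddd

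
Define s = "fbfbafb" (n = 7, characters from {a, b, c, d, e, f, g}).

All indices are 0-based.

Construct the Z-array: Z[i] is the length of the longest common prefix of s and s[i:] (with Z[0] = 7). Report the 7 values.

Z[0]=7
i=1: i≥r, start 0; Z[1]=0
i=2: i≥r, start 0; Z[2]=2 grow→box=[2,4)
i=3: min(r-i=1, Z[1]=0)=0; Z[3]=0
i=4: i≥r, start 0; Z[4]=0
i=5: i≥r, start 0; Z[5]=2 grow→box=[5,7)
i=6: min(r-i=1, Z[1]=0)=0; Z[6]=0

[7, 0, 2, 0, 0, 2, 0]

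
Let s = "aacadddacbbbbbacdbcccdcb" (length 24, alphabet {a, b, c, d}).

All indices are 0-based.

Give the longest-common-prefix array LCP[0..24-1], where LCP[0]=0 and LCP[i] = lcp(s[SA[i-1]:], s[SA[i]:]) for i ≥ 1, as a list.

rank | idx | suffix
   0 |   0 | aacadddacbbbbbacdbcccdcb
   1 |   1 | acadddacbbbbbacdbcccdcb
   2 |   7 | acbbbbbacdbcccdcb
   3 |  14 | acdbcccdcb
   4 |   3 | adddacbbbbbacdbcccdcb
   5 |  23 | b
   6 |  13 | bacdbcccdcb
   7 |  12 | bbacdbcccdcb
   8 |  11 | bbbacdbcccdcb
   9 |  10 | bbbbacdbcccdcb
  10 |   9 | bbbbbacdbcccdcb
  11 |  17 | bcccdcb
  12 |   2 | cadddacbbbbbacdbcccdcb
  13 |  22 | cb
  14 |   8 | cbbbbbacdbcccdcb
  15 |  18 | cccdcb
  16 |  19 | ccdcb
  17 |  15 | cdbcccdcb
  18 |  20 | cdcb
  19 |   6 | dacbbbbbacdbcccdcb
  20 |  16 | dbcccdcb
  21 |  21 | dcb
  22 |   5 | ddacbbbbbacdbcccdcb
  23 |   4 | dddacbbbbbacdbcccdcb

SA = [0, 1, 7, 14, 3, 23, 13, 12, 11, 10, 9, 17, 2, 22, 8, 18, 19, 15, 20, 6, 16, 21, 5, 4]
i: (SA[i-1],SA[i]) lcp shared
  1: (0,1) 1 'a'
  2: (1,7) 2 'ac'
  3: (7,14) 2 'ac'
  4: (14,3) 1 'a'
  5: (3,23) 0 ''
  6: (23,13) 1 'b'
  7: (13,12) 1 'b'
  8: (12,11) 2 'bb'
  9: (11,10) 3 'bbb'
  10: (10,9) 4 'bbbb'
  11: (9,17) 1 'b'
  12: (17,2) 0 ''
  13: (2,22) 1 'c'
  14: (22,8) 2 'cb'
  15: (8,18) 1 'c'
  16: (18,19) 2 'cc'
  17: (19,15) 1 'c'
  18: (15,20) 2 'cd'
  19: (20,6) 0 ''
  20: (6,16) 1 'd'
  21: (16,21) 1 'd'
  22: (21,5) 1 'd'
  23: (5,4) 2 'dd'

[0, 1, 2, 2, 1, 0, 1, 1, 2, 3, 4, 1, 0, 1, 2, 1, 2, 1, 2, 0, 1, 1, 1, 2]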